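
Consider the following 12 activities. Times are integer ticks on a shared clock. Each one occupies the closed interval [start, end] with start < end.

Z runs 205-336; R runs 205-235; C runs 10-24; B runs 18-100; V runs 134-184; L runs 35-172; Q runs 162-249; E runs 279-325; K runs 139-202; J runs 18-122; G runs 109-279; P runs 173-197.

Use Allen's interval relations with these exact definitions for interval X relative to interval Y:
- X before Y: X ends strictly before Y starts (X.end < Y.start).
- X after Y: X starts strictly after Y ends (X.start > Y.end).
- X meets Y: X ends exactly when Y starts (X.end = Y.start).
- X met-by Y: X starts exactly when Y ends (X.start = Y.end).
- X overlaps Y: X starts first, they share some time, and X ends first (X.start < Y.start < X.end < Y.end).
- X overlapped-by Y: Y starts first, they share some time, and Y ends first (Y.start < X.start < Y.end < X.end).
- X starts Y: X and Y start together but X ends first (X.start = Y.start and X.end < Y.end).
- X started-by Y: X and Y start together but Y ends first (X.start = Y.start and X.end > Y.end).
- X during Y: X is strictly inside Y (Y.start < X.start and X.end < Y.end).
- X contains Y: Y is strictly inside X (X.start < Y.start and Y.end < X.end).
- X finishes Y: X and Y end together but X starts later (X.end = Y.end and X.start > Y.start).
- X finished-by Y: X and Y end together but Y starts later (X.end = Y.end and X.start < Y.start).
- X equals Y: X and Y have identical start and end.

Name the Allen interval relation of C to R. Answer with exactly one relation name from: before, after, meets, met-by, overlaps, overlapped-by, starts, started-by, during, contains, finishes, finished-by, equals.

C = [10, 24]; R = [205, 235].
Compare endpoints: C.start < R.start, C.start < R.end, C.end < R.start, C.end < R.end.
That pattern is 'before'.

before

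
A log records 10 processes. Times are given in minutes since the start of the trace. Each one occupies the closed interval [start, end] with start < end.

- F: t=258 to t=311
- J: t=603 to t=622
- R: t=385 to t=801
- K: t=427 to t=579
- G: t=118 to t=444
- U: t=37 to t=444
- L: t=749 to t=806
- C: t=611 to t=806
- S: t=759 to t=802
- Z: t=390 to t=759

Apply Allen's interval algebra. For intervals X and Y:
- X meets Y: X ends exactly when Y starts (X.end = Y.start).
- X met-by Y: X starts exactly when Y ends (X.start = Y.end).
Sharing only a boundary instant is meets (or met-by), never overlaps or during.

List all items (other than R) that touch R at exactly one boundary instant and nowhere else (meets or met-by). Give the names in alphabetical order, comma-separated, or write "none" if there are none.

Target R = [t=385, t=801].
C [t=611, t=806] → overlapped-by → no.
F [t=258, t=311] → before → no.
G [t=118, t=444] → overlaps → no.
J [t=603, t=622] → during → no.
K [t=427, t=579] → during → no.
L [t=749, t=806] → overlapped-by → no.
S [t=759, t=802] → overlapped-by → no.
U [t=37, t=444] → overlaps → no.
Z [t=390, t=759] → during → no.
Result: none.

none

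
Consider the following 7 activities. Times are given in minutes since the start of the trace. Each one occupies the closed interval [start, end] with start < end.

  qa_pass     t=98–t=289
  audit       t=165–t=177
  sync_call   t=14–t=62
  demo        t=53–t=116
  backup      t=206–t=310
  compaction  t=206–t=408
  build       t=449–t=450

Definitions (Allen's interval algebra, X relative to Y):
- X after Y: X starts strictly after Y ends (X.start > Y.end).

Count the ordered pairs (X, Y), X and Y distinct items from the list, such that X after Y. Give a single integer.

15

Checking all 42 ordered pairs for relation 'after'; matching pairs in alphabetical order:
(audit, demo): audit after demo ✓
(audit, sync_call): audit after sync_call ✓
(backup, audit): backup after audit ✓
(backup, demo): backup after demo ✓
(backup, sync_call): backup after sync_call ✓
(build, audit): build after audit ✓
(build, backup): build after backup ✓
(build, compaction): build after compaction ✓
(build, demo): build after demo ✓
(build, qa_pass): build after qa_pass ✓
(build, sync_call): build after sync_call ✓
(compaction, audit): compaction after audit ✓
(compaction, demo): compaction after demo ✓
(compaction, sync_call): compaction after sync_call ✓
(qa_pass, sync_call): qa_pass after sync_call ✓
Count: 15.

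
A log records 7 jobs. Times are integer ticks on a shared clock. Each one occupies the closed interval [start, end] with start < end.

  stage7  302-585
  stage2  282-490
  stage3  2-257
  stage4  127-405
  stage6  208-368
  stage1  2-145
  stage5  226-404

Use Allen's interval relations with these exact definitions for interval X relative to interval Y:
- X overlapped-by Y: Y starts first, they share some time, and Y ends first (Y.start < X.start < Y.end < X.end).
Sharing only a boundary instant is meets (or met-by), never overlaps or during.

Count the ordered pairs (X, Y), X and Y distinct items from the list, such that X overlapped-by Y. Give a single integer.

12

Checking all 42 ordered pairs for relation 'overlapped-by'; matching pairs in alphabetical order:
(stage2, stage4): stage2 overlapped-by stage4 ✓
(stage2, stage5): stage2 overlapped-by stage5 ✓
(stage2, stage6): stage2 overlapped-by stage6 ✓
(stage4, stage1): stage4 overlapped-by stage1 ✓
(stage4, stage3): stage4 overlapped-by stage3 ✓
(stage5, stage3): stage5 overlapped-by stage3 ✓
(stage5, stage6): stage5 overlapped-by stage6 ✓
(stage6, stage3): stage6 overlapped-by stage3 ✓
(stage7, stage2): stage7 overlapped-by stage2 ✓
(stage7, stage4): stage7 overlapped-by stage4 ✓
(stage7, stage5): stage7 overlapped-by stage5 ✓
(stage7, stage6): stage7 overlapped-by stage6 ✓
Count: 12.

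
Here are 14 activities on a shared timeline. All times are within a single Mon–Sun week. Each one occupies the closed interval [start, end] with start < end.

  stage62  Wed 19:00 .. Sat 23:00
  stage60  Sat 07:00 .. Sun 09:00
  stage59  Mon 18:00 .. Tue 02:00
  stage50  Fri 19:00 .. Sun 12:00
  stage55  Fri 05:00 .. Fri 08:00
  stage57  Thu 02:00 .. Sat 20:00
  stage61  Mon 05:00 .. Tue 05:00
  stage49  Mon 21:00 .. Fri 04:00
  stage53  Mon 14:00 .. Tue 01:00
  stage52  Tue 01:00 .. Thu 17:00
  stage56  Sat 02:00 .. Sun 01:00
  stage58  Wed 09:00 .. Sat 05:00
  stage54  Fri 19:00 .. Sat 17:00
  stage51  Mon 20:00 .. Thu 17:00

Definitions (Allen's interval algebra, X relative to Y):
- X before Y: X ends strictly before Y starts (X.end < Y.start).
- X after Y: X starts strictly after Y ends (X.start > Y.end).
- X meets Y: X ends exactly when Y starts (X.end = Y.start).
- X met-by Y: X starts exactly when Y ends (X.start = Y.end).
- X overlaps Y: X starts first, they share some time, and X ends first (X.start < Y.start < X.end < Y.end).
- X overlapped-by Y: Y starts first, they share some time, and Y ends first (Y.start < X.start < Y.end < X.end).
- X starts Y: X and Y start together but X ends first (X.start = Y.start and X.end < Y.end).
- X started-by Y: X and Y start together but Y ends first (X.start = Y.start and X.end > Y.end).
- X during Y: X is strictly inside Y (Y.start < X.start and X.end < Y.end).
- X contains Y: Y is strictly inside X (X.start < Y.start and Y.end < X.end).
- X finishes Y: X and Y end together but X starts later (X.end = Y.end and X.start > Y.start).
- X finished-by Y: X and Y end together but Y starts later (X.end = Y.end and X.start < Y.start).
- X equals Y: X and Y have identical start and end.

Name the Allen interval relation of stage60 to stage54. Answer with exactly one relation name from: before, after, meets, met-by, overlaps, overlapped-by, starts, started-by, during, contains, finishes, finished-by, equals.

stage60 = [Sat 07:00, Sun 09:00]; stage54 = [Fri 19:00, Sat 17:00].
Compare endpoints: stage60.start > stage54.start, stage60.start < stage54.end, stage60.end > stage54.start, stage60.end > stage54.end.
That pattern is 'overlapped-by'.

overlapped-by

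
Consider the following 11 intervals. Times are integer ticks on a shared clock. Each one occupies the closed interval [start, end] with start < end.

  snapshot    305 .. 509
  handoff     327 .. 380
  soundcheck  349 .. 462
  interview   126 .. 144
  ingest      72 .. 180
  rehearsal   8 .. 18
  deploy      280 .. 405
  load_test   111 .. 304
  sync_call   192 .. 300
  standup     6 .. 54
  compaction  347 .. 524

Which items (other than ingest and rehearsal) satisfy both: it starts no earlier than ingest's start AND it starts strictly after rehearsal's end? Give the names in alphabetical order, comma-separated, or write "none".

Conditions: its start is no earlier than ingest's start (X.start >= 72) AND its start is strictly after rehearsal's end (X.start > 18).
compaction: start 347 >= 72? ✓; start 347 > 18? ✓ → yes.
deploy: start 280 >= 72? ✓; start 280 > 18? ✓ → yes.
handoff: start 327 >= 72? ✓; start 327 > 18? ✓ → yes.
interview: start 126 >= 72? ✓; start 126 > 18? ✓ → yes.
load_test: start 111 >= 72? ✓; start 111 > 18? ✓ → yes.
snapshot: start 305 >= 72? ✓; start 305 > 18? ✓ → yes.
soundcheck: start 349 >= 72? ✓; start 349 > 18? ✓ → yes.
standup: start 6 >= 72? ✗; start 6 > 18? ✗ → no.
sync_call: start 192 >= 72? ✓; start 192 > 18? ✓ → yes.
Result: compaction, deploy, handoff, interview, load_test, snapshot, soundcheck, sync_call.

compaction, deploy, handoff, interview, load_test, snapshot, soundcheck, sync_call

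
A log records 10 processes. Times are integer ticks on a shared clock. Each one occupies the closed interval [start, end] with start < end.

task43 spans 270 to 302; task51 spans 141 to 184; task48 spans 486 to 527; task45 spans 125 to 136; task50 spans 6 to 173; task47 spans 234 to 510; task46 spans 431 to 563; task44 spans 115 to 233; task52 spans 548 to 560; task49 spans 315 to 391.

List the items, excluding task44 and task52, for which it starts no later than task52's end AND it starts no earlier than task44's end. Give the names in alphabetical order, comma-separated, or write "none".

task43, task46, task47, task48, task49

Conditions: its start is no later than task52's end (X.start <= 560) AND its start is no earlier than task44's end (X.start >= 233).
task43: start 270 <= 560? ✓; start 270 >= 233? ✓ → yes.
task45: start 125 <= 560? ✓; start 125 >= 233? ✗ → no.
task46: start 431 <= 560? ✓; start 431 >= 233? ✓ → yes.
task47: start 234 <= 560? ✓; start 234 >= 233? ✓ → yes.
task48: start 486 <= 560? ✓; start 486 >= 233? ✓ → yes.
task49: start 315 <= 560? ✓; start 315 >= 233? ✓ → yes.
task50: start 6 <= 560? ✓; start 6 >= 233? ✗ → no.
task51: start 141 <= 560? ✓; start 141 >= 233? ✗ → no.
Result: task43, task46, task47, task48, task49.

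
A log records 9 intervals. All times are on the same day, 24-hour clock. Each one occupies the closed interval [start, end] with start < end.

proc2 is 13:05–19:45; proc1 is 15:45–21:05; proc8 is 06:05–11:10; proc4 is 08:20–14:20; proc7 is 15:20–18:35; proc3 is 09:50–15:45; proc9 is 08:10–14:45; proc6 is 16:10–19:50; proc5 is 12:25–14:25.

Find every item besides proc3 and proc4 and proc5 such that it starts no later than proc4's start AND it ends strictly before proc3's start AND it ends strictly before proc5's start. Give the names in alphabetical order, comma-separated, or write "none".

Conditions: its start is no later than proc4's start (X.start <= 08:20) AND its end is strictly before proc3's start (X.end < 09:50) AND its end is strictly before proc5's start (X.end < 12:25).
proc1: start 15:45 <= 08:20? ✗; end 21:05 < 09:50? ✗; end 21:05 < 12:25? ✗ → no.
proc2: start 13:05 <= 08:20? ✗; end 19:45 < 09:50? ✗; end 19:45 < 12:25? ✗ → no.
proc6: start 16:10 <= 08:20? ✗; end 19:50 < 09:50? ✗; end 19:50 < 12:25? ✗ → no.
proc7: start 15:20 <= 08:20? ✗; end 18:35 < 09:50? ✗; end 18:35 < 12:25? ✗ → no.
proc8: start 06:05 <= 08:20? ✓; end 11:10 < 09:50? ✗; end 11:10 < 12:25? ✓ → no.
proc9: start 08:10 <= 08:20? ✓; end 14:45 < 09:50? ✗; end 14:45 < 12:25? ✗ → no.
Result: none.

none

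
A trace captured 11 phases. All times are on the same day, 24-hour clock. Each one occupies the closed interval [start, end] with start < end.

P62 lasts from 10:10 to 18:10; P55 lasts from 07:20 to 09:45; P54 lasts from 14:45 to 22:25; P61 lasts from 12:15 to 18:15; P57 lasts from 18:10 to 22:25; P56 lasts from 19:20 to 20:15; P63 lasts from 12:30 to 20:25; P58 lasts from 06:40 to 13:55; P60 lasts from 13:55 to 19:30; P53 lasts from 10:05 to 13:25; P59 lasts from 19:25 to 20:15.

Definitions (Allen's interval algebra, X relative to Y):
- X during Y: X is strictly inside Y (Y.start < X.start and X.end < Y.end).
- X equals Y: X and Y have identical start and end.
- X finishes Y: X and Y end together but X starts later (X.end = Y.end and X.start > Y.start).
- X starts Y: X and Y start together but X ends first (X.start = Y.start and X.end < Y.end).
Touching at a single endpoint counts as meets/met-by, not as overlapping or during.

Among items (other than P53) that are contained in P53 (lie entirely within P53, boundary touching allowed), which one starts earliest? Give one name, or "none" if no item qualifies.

Target P53 = [10:05, 13:25].
P54 [14:45, 22:25] → after → excluded.
P55 [07:20, 09:45] → before → excluded.
P56 [19:20, 20:15] → after → excluded.
P57 [18:10, 22:25] → after → excluded.
P58 [06:40, 13:55] → contains → excluded.
P59 [19:25, 20:15] → after → excluded.
P60 [13:55, 19:30] → after → excluded.
P61 [12:15, 18:15] → overlapped-by → excluded.
P62 [10:10, 18:10] → overlapped-by → excluded.
P63 [12:30, 20:25] → overlapped-by → excluded.
No candidates → none.

none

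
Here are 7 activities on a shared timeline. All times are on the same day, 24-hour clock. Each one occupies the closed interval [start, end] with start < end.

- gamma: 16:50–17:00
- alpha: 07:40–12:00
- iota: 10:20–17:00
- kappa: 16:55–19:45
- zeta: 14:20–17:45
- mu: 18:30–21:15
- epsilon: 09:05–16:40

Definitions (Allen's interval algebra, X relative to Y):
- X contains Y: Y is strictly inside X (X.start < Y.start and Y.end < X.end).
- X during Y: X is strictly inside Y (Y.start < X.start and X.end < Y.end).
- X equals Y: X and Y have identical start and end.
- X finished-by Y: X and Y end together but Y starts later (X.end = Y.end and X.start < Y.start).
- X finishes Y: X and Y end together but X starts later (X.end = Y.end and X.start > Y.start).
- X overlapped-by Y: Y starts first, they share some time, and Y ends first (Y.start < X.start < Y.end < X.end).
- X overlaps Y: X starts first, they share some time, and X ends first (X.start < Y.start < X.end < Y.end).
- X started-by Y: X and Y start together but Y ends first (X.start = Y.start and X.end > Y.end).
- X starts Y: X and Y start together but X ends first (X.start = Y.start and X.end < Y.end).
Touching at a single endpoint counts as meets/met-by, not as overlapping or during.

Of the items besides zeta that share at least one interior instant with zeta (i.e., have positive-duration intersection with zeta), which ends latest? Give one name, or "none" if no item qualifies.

Target zeta = [14:20, 17:45].
alpha [07:40, 12:00] → before → excluded.
epsilon [09:05, 16:40] → overlaps → candidate.
gamma [16:50, 17:00] → during → candidate.
iota [10:20, 17:00] → overlaps → candidate.
kappa [16:55, 19:45] → overlapped-by → candidate.
mu [18:30, 21:15] → after → excluded.
Among candidates, latest end is 19:45 → kappa.

kappa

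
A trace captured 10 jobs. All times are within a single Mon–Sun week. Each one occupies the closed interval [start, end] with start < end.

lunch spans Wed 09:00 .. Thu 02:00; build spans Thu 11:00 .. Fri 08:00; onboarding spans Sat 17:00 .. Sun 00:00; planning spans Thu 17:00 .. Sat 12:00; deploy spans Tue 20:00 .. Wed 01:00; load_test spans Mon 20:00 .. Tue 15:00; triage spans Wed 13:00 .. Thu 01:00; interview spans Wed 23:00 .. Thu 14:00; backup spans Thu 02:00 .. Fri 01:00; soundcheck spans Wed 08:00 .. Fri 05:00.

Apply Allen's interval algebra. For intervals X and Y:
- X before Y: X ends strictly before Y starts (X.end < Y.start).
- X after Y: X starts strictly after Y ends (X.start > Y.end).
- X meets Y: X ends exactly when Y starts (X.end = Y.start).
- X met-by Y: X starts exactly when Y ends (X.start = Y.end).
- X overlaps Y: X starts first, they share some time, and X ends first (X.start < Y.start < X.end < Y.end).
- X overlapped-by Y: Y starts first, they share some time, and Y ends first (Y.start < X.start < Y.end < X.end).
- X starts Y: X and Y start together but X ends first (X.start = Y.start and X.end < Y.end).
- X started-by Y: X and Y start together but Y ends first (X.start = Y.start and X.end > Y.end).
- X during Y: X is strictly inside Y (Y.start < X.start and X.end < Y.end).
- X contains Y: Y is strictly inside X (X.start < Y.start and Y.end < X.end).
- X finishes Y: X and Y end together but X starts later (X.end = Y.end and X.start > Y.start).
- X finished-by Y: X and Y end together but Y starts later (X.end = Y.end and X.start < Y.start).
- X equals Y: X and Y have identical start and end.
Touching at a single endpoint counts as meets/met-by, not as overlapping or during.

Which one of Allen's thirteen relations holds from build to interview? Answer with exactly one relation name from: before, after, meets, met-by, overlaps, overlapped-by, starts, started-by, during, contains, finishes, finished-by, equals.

build = [Thu 11:00, Fri 08:00]; interview = [Wed 23:00, Thu 14:00].
Compare endpoints: build.start > interview.start, build.start < interview.end, build.end > interview.start, build.end > interview.end.
That pattern is 'overlapped-by'.

overlapped-by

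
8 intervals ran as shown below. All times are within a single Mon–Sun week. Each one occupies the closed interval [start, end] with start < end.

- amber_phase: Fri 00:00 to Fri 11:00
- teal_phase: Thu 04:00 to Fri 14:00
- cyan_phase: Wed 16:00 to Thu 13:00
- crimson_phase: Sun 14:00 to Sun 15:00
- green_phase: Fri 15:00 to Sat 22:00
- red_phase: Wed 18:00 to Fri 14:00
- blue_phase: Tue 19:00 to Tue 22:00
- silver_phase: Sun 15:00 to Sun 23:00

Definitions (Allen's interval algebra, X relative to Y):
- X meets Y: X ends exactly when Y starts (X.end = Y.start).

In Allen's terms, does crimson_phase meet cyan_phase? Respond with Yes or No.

No

crimson_phase = [Sun 14:00, Sun 15:00], cyan_phase = [Wed 16:00, Thu 13:00].
Actual relation of crimson_phase to cyan_phase: after.
Asked whether 'meets' holds → No.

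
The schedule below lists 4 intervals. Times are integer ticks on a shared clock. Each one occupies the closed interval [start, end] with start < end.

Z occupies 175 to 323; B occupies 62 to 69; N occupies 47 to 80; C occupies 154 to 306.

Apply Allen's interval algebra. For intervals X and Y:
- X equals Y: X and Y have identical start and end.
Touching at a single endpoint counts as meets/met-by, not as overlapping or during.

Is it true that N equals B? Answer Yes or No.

N = [47, 80], B = [62, 69].
Actual relation of N to B: contains.
Asked whether 'equals' holds → No.

No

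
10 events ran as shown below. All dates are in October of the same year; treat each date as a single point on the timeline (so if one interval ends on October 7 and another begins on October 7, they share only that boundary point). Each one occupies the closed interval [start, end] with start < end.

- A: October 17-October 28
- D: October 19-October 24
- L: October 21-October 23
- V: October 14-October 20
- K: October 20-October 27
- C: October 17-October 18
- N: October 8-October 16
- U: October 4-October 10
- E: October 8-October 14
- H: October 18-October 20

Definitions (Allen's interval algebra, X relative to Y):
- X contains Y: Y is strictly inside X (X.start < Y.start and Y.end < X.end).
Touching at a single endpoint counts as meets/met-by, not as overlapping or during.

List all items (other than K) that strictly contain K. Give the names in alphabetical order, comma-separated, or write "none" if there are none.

A

Target K = [October 20, October 27].
A [October 17, October 28] → contains → yes.
C [October 17, October 18] → before → no.
D [October 19, October 24] → overlaps → no.
E [October 8, October 14] → before → no.
H [October 18, October 20] → meets → no.
L [October 21, October 23] → during → no.
N [October 8, October 16] → before → no.
U [October 4, October 10] → before → no.
V [October 14, October 20] → meets → no.
Result: A.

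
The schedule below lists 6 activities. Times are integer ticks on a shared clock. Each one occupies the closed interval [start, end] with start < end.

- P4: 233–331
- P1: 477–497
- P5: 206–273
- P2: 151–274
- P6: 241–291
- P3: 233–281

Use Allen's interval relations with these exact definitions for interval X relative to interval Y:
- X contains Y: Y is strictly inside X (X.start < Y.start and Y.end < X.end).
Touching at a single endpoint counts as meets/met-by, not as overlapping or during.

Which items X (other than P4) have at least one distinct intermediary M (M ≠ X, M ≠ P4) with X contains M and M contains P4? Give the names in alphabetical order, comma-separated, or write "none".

none

Target P4 = [233, 331].
Intermediaries M with M contains P4: none.
Union: none.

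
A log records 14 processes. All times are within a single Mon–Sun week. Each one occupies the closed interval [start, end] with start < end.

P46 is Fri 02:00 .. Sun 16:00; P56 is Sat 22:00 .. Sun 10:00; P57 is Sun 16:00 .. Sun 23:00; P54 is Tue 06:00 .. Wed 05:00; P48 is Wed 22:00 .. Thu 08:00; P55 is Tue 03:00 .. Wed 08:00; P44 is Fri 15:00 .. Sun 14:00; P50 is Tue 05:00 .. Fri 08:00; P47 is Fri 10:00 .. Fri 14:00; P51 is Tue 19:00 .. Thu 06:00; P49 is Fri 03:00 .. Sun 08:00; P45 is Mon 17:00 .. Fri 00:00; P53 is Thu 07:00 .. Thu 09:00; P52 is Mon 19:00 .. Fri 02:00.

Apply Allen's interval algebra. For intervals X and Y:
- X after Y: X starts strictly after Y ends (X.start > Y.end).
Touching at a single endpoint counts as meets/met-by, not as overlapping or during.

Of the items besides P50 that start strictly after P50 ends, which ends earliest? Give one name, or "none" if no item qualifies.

P47

Target P50 = [Tue 05:00, Fri 08:00].
P44 [Fri 15:00, Sun 14:00] → after → candidate.
P45 [Mon 17:00, Fri 00:00] → overlaps → excluded.
P46 [Fri 02:00, Sun 16:00] → overlapped-by → excluded.
P47 [Fri 10:00, Fri 14:00] → after → candidate.
P48 [Wed 22:00, Thu 08:00] → during → excluded.
P49 [Fri 03:00, Sun 08:00] → overlapped-by → excluded.
P51 [Tue 19:00, Thu 06:00] → during → excluded.
P52 [Mon 19:00, Fri 02:00] → overlaps → excluded.
P53 [Thu 07:00, Thu 09:00] → during → excluded.
P54 [Tue 06:00, Wed 05:00] → during → excluded.
P55 [Tue 03:00, Wed 08:00] → overlaps → excluded.
P56 [Sat 22:00, Sun 10:00] → after → candidate.
P57 [Sun 16:00, Sun 23:00] → after → candidate.
Among candidates, earliest end is Fri 14:00 → P47.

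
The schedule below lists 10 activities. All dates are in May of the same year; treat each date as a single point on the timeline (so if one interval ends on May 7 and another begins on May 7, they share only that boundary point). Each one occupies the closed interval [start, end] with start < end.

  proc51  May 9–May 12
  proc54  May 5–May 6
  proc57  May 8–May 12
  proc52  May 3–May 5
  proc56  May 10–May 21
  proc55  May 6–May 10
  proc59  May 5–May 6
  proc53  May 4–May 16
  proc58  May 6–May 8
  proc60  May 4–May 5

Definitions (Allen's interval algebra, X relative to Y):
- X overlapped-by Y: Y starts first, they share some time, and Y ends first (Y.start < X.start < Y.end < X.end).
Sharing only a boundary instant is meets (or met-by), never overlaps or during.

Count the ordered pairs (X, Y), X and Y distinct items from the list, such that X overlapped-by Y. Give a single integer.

Checking all 90 ordered pairs for relation 'overlapped-by'; matching pairs in alphabetical order:
(proc51, proc55): proc51 overlapped-by proc55 ✓
(proc53, proc52): proc53 overlapped-by proc52 ✓
(proc56, proc51): proc56 overlapped-by proc51 ✓
(proc56, proc53): proc56 overlapped-by proc53 ✓
(proc56, proc57): proc56 overlapped-by proc57 ✓
(proc57, proc55): proc57 overlapped-by proc55 ✓
Count: 6.

6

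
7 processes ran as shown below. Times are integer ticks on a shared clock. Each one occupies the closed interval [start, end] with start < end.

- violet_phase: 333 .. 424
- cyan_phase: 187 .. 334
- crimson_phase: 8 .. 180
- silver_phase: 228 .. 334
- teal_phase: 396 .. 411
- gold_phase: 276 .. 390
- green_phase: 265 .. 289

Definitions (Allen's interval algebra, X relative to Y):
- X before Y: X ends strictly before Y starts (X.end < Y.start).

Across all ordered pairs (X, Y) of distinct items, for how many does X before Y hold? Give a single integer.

Checking all 42 ordered pairs for relation 'before'; matching pairs in alphabetical order:
(crimson_phase, cyan_phase): crimson_phase before cyan_phase ✓
(crimson_phase, gold_phase): crimson_phase before gold_phase ✓
(crimson_phase, green_phase): crimson_phase before green_phase ✓
(crimson_phase, silver_phase): crimson_phase before silver_phase ✓
(crimson_phase, teal_phase): crimson_phase before teal_phase ✓
(crimson_phase, violet_phase): crimson_phase before violet_phase ✓
(cyan_phase, teal_phase): cyan_phase before teal_phase ✓
(gold_phase, teal_phase): gold_phase before teal_phase ✓
(green_phase, teal_phase): green_phase before teal_phase ✓
(green_phase, violet_phase): green_phase before violet_phase ✓
(silver_phase, teal_phase): silver_phase before teal_phase ✓
Count: 11.

11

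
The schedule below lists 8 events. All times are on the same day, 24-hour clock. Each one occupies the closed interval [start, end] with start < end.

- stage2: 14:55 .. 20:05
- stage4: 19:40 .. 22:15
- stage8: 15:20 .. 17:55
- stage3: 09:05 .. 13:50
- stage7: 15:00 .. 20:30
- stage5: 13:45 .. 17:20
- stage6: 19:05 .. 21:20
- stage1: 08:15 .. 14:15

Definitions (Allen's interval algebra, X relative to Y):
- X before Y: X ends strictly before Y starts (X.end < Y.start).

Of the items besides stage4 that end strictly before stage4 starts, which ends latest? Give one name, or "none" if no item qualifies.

stage8

Target stage4 = [19:40, 22:15].
stage1 [08:15, 14:15] → before → candidate.
stage2 [14:55, 20:05] → overlaps → excluded.
stage3 [09:05, 13:50] → before → candidate.
stage5 [13:45, 17:20] → before → candidate.
stage6 [19:05, 21:20] → overlaps → excluded.
stage7 [15:00, 20:30] → overlaps → excluded.
stage8 [15:20, 17:55] → before → candidate.
Among candidates, latest end is 17:55 → stage8.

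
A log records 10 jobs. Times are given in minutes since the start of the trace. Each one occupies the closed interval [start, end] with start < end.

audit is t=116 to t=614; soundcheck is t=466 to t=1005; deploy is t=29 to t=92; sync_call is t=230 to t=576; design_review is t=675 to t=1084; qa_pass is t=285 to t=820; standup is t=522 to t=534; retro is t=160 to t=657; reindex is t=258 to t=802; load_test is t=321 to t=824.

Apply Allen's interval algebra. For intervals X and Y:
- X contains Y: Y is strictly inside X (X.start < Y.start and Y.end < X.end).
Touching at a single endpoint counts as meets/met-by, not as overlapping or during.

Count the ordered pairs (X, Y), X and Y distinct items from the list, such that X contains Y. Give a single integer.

9

Checking all 90 ordered pairs for relation 'contains'; matching pairs in alphabetical order:
(audit, standup): audit contains standup ✓
(audit, sync_call): audit contains sync_call ✓
(load_test, standup): load_test contains standup ✓
(qa_pass, standup): qa_pass contains standup ✓
(reindex, standup): reindex contains standup ✓
(retro, standup): retro contains standup ✓
(retro, sync_call): retro contains sync_call ✓
(soundcheck, standup): soundcheck contains standup ✓
(sync_call, standup): sync_call contains standup ✓
Count: 9.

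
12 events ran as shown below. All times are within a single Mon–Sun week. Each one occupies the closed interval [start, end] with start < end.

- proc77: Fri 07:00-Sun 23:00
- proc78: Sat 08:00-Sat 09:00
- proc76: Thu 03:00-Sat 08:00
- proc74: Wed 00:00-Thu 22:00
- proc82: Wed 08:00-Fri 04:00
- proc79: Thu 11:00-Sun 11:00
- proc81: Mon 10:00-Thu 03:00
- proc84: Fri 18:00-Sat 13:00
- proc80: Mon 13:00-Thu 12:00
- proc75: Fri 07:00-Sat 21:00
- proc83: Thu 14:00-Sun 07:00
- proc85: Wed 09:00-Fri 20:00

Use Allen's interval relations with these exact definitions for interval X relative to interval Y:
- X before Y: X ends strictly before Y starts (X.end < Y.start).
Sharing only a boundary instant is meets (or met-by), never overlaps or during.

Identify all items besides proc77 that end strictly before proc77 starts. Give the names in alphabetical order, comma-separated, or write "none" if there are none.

proc74, proc80, proc81, proc82

Target proc77 = [Fri 07:00, Sun 23:00].
proc74 [Wed 00:00, Thu 22:00] → before → yes.
proc75 [Fri 07:00, Sat 21:00] → starts → no.
proc76 [Thu 03:00, Sat 08:00] → overlaps → no.
proc78 [Sat 08:00, Sat 09:00] → during → no.
proc79 [Thu 11:00, Sun 11:00] → overlaps → no.
proc80 [Mon 13:00, Thu 12:00] → before → yes.
proc81 [Mon 10:00, Thu 03:00] → before → yes.
proc82 [Wed 08:00, Fri 04:00] → before → yes.
proc83 [Thu 14:00, Sun 07:00] → overlaps → no.
proc84 [Fri 18:00, Sat 13:00] → during → no.
proc85 [Wed 09:00, Fri 20:00] → overlaps → no.
Result: proc74, proc80, proc81, proc82.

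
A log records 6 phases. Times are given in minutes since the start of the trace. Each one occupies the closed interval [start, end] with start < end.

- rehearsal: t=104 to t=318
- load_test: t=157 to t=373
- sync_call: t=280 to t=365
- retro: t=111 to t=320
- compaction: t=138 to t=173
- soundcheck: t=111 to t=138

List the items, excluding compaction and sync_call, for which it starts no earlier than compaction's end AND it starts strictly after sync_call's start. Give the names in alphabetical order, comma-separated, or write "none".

Conditions: its start is no earlier than compaction's end (X.start >= t=173) AND its start is strictly after sync_call's start (X.start > t=280).
load_test: start t=157 >= t=173? ✗; start t=157 > t=280? ✗ → no.
rehearsal: start t=104 >= t=173? ✗; start t=104 > t=280? ✗ → no.
retro: start t=111 >= t=173? ✗; start t=111 > t=280? ✗ → no.
soundcheck: start t=111 >= t=173? ✗; start t=111 > t=280? ✗ → no.
Result: none.

none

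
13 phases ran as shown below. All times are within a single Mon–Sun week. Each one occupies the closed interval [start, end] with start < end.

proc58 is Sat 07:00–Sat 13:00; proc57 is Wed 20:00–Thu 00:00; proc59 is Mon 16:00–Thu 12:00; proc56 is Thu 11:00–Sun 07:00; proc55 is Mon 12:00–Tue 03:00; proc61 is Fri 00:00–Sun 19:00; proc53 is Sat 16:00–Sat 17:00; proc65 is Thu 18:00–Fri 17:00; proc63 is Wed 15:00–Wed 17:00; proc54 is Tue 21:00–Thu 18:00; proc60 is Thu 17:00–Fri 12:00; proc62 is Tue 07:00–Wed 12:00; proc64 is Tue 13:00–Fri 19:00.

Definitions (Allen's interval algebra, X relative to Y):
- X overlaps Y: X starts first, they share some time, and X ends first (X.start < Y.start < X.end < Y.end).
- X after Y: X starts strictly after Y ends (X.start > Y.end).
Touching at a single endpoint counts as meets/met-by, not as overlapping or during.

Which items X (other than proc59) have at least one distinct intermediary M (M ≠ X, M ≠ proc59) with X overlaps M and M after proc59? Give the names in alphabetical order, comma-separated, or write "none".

Target proc59 = [Mon 16:00, Thu 12:00].
Intermediaries M with M after proc59: proc53, proc58, proc60, proc61, proc65.
Via proc53 — items with X overlaps proc53: none.
Via proc58 — items with X overlaps proc58: none.
Via proc60 — items with X overlaps proc60: proc54.
Via proc61 — items with X overlaps proc61: proc56, proc60, proc64, proc65.
Via proc65 — items with X overlaps proc65: proc60.
Union: proc54, proc56, proc60, proc64, proc65.

proc54, proc56, proc60, proc64, proc65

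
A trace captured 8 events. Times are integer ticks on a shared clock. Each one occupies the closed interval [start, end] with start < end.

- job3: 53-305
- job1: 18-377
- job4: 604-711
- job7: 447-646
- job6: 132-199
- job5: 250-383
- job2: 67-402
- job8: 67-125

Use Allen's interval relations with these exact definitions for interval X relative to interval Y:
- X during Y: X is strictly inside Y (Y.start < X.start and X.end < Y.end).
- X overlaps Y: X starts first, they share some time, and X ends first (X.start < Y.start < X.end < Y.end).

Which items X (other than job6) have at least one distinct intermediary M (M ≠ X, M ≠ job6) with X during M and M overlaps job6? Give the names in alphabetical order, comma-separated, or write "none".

none

Target job6 = [132, 199].
Intermediaries M with M overlaps job6: none.
Union: none.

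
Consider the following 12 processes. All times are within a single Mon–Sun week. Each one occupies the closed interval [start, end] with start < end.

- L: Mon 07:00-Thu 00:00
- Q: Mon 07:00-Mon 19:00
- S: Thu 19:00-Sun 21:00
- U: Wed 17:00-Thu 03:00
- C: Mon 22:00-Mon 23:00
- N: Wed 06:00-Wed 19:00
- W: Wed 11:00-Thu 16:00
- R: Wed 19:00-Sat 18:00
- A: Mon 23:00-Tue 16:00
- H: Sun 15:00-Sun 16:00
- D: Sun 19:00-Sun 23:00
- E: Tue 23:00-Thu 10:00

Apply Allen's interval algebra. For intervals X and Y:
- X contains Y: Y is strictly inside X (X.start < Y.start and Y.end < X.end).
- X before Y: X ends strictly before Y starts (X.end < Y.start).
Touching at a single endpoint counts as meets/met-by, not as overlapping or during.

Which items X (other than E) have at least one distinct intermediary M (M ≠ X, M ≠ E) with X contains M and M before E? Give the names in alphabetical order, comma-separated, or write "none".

Target E = [Tue 23:00, Thu 10:00].
Intermediaries M with M before E: A, C, Q.
Via A — items with X contains A: L.
Via C — items with X contains C: L.
Via Q — items with X contains Q: none.
Union: L.

L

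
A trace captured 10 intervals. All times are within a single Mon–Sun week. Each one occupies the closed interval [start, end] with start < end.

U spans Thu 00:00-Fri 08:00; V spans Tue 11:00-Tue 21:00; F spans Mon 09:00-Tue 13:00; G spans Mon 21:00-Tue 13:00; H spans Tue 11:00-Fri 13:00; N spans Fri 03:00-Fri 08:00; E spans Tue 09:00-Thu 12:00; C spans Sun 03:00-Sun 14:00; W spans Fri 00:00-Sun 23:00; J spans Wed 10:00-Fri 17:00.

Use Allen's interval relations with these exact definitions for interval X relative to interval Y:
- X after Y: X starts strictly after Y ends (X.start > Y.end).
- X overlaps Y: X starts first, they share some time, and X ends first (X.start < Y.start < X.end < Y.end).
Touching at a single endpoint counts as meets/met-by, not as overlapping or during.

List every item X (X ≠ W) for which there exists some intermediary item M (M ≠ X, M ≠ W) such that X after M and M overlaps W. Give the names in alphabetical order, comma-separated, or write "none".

Target W = [Fri 00:00, Sun 23:00].
Intermediaries M with M overlaps W: H, J, U.
Via H — items with X after H: C.
Via J — items with X after J: C.
Via U — items with X after U: C.
Union: C.

C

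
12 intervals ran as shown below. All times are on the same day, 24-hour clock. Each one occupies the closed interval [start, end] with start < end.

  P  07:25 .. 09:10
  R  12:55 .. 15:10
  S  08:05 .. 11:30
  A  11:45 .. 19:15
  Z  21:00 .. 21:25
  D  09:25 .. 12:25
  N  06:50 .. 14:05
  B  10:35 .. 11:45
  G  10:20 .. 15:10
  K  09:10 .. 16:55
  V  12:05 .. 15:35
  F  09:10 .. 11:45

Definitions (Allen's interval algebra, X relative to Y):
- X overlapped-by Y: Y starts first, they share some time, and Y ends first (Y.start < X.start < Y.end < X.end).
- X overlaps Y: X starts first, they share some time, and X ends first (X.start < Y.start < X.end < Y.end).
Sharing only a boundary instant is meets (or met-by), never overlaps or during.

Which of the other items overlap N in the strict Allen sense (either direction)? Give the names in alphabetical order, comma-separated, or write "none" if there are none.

A, G, K, R, V

Target N = [06:50, 14:05].
A [11:45, 19:15] → overlapped-by → yes.
B [10:35, 11:45] → during → no.
D [09:25, 12:25] → during → no.
F [09:10, 11:45] → during → no.
G [10:20, 15:10] → overlapped-by → yes.
K [09:10, 16:55] → overlapped-by → yes.
P [07:25, 09:10] → during → no.
R [12:55, 15:10] → overlapped-by → yes.
S [08:05, 11:30] → during → no.
V [12:05, 15:35] → overlapped-by → yes.
Z [21:00, 21:25] → after → no.
Result: A, G, K, R, V.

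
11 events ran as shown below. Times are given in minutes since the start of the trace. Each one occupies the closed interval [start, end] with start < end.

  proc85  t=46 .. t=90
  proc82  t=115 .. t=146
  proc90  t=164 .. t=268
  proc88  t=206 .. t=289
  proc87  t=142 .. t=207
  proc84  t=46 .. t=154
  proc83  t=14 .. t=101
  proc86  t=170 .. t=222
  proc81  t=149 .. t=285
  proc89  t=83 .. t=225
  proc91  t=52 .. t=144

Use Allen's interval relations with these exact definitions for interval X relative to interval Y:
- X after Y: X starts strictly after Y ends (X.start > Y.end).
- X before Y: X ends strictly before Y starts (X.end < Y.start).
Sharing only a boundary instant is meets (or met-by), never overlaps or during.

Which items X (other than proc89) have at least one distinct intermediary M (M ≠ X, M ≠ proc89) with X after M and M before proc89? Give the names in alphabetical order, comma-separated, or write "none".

Target proc89 = [t=83, t=225].
Intermediaries M with M before proc89: none.
Union: none.

none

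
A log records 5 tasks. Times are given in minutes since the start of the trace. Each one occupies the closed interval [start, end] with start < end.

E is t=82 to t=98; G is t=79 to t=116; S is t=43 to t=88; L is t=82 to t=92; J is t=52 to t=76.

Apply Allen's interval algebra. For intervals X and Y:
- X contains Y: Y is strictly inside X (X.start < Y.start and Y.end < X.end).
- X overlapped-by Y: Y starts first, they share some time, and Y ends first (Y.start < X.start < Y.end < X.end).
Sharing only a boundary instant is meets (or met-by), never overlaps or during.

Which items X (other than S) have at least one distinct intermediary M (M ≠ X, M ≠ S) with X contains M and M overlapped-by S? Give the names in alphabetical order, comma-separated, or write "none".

G

Target S = [t=43, t=88].
Intermediaries M with M overlapped-by S: E, G, L.
Via E — items with X contains E: G.
Via G — items with X contains G: none.
Via L — items with X contains L: G.
Union: G.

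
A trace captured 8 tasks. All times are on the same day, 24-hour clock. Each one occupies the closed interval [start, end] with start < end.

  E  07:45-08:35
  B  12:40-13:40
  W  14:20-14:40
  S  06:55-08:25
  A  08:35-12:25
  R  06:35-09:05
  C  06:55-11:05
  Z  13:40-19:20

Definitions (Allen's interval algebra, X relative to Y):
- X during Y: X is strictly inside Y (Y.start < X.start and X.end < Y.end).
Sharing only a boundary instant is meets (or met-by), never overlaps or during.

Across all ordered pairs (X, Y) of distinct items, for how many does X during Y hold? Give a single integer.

4

Checking all 56 ordered pairs for relation 'during'; matching pairs in alphabetical order:
(E, C): E during C ✓
(E, R): E during R ✓
(S, R): S during R ✓
(W, Z): W during Z ✓
Count: 4.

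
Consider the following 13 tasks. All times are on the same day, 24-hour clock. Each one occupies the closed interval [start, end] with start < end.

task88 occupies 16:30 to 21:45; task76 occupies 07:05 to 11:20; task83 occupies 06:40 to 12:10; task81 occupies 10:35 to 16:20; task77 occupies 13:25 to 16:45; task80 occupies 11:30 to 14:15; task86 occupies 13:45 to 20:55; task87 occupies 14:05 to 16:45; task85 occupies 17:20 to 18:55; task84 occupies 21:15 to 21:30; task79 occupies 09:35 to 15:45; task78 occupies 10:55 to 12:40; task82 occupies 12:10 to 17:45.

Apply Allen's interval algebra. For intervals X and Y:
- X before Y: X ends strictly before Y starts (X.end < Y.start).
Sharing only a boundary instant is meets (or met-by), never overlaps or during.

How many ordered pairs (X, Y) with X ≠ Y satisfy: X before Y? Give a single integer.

36

Checking all 156 ordered pairs for relation 'before'; matching pairs in alphabetical order:
(task76, task77): task76 before task77 ✓
(task76, task80): task76 before task80 ✓
(task76, task82): task76 before task82 ✓
(task76, task84): task76 before task84 ✓
(task76, task85): task76 before task85 ✓
(task76, task86): task76 before task86 ✓
(task76, task87): task76 before task87 ✓
(task76, task88): task76 before task88 ✓
(task77, task84): task77 before task84 ✓
(task77, task85): task77 before task85 ✓
(task78, task77): task78 before task77 ✓
(task78, task84): task78 before task84 ✓
(task78, task85): task78 before task85 ✓
(task78, task86): task78 before task86 ✓
(task78, task87): task78 before task87 ✓
(task78, task88): task78 before task88 ✓
(task79, task84): task79 before task84 ✓
(task79, task85): task79 before task85 ✓
(task79, task88): task79 before task88 ✓
(task80, task84): task80 before task84 ✓
(task80, task85): task80 before task85 ✓
(task80, task88): task80 before task88 ✓
(task81, task84): task81 before task84 ✓
(task81, task85): task81 before task85 ✓
... plus 12 further pairs not listed.
Count: 36.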